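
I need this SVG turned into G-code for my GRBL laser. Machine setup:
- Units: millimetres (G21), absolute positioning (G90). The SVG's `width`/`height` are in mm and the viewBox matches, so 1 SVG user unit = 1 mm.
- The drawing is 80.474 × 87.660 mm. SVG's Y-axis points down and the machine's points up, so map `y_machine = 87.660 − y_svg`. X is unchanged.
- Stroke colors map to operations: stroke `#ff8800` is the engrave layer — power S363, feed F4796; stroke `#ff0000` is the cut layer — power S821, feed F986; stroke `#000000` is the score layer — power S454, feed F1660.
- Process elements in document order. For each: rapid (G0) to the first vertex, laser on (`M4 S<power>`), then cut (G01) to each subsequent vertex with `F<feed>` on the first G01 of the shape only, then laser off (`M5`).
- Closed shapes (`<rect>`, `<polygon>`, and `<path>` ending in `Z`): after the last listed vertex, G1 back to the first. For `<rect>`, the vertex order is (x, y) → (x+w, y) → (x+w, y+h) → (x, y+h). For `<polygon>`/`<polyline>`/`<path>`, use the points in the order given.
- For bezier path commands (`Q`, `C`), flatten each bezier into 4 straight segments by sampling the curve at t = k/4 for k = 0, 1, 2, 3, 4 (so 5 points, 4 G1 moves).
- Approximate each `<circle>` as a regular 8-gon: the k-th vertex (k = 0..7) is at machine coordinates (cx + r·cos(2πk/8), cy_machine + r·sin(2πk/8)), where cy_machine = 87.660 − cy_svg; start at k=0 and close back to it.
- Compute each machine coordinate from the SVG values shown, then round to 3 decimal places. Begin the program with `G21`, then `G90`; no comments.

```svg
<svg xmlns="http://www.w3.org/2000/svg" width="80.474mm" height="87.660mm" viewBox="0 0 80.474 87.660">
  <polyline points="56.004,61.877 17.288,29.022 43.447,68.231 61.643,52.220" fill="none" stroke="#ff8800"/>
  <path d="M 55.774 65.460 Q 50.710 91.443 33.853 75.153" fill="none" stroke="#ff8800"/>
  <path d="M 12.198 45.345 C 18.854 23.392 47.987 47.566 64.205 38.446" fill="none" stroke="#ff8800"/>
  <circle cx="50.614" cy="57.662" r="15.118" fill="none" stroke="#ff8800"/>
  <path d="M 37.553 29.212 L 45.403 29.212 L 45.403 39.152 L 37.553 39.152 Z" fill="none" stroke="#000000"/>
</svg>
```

1 u = 1 mm; y_m = 87.660 − y.

[1] `<polyline>` open polyline, #ff8800→engrave S363 F4796: (56.004,25.783) → (17.288,58.638) → (43.447,19.429) → (61.643,35.440)

[2] `<path>` quadratic bezier, #ff8800→engrave S363 F4796: (55.774,22.200) → (52.505,11.851) → (47.762,6.785) → (41.544,7.004) → (33.853,12.507)

[3] `<path>` cubic bezier, #ff8800→engrave S363 F4796: (12.198,42.315) → (20.851,51.372) → (34.616,50.577) → (50.173,47.376) → (64.205,49.214)

[4] `<circle>` circle, #ff8800→engrave S363 F4796: (65.732,29.998) → (61.304,40.688) → (50.614,45.116) → (39.924,40.688) → (35.496,29.998) → (39.924,19.308) → (50.614,14.880) → (61.304,19.308) → (65.732,29.998) (closed)

[5] `<path>` rectangle, #000000→score S454 F1660: (37.553,58.448) → (45.403,58.448) → (45.403,48.508) → (37.553,48.508) → (37.553,58.448) (closed)

G21
G90
G0 X56.004 Y25.783
M4 S363
G01 X17.288 Y58.638 F4796
G01 X43.447 Y19.429
G01 X61.643 Y35.440
M5
G0 X55.774 Y22.200
M4 S363
G01 X52.505 Y11.851 F4796
G01 X47.762 Y6.785
G01 X41.544 Y7.004
G01 X33.853 Y12.507
M5
G0 X12.198 Y42.315
M4 S363
G01 X20.851 Y51.372 F4796
G01 X34.616 Y50.577
G01 X50.173 Y47.376
G01 X64.205 Y49.214
M5
G0 X65.732 Y29.998
M4 S363
G01 X61.304 Y40.688 F4796
G01 X50.614 Y45.116
G01 X39.924 Y40.688
G01 X35.496 Y29.998
G01 X39.924 Y19.308
G01 X50.614 Y14.880
G01 X61.304 Y19.308
G01 X65.732 Y29.998
M5
G0 X37.553 Y58.448
M4 S454
G01 X45.403 Y58.448 F1660
G01 X45.403 Y48.508
G01 X37.553 Y48.508
G01 X37.553 Y58.448
M5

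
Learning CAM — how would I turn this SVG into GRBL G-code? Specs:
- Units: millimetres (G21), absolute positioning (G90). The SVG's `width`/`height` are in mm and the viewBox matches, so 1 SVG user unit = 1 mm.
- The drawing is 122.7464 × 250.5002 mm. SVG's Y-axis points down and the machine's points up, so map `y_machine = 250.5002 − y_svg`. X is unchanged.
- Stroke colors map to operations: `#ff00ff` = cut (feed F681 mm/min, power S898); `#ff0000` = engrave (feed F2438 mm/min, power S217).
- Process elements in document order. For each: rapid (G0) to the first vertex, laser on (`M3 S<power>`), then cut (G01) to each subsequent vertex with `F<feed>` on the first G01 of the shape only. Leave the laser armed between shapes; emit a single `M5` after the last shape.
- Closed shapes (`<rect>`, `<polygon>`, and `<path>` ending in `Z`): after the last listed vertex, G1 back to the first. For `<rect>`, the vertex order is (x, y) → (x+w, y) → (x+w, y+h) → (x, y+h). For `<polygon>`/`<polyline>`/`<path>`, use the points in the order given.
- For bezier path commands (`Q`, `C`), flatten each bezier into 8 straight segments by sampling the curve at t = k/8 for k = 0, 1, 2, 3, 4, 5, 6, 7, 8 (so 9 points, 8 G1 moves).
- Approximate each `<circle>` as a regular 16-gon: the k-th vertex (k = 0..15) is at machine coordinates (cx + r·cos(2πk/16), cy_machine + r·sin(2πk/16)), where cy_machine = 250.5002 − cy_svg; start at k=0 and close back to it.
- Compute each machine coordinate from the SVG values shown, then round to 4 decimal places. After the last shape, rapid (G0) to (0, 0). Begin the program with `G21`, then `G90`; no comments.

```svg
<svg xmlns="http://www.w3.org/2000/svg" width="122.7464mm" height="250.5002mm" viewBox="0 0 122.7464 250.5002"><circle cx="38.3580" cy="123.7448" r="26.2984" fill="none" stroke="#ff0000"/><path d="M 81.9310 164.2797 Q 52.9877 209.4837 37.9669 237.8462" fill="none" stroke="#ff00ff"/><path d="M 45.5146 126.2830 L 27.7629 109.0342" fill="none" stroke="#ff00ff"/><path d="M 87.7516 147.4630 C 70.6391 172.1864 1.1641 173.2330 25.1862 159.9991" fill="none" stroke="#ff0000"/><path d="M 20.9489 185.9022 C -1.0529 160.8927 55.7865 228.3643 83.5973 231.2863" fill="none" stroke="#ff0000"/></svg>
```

1 u = 1 mm; y_m = 250.5002 − y.

[1] `<circle>` circle, #ff0000→engrave S217 F2438: (64.6564,126.7554) → (62.6546,136.8194) → (56.9538,145.3512) → (48.4220,151.0520) → (38.3580,153.0538) → (28.2940,151.0520) → (19.7622,145.3512) → (14.0614,136.8194) → (12.0596,126.7554) → (14.0614,116.6914) → (19.7622,108.1596) → (28.2940,102.4588) → (38.3580,100.4570) → (48.4220,102.4588) → (56.9538,108.1596) → (62.6546,116.6914) → (64.6564,126.7554) (closed)

[2] `<path>` quadratic bezier, #ff00ff→cut S898 F681: (81.9310,86.2205) → (74.9127,75.1826) → (68.3295,64.6711) → (62.1814,54.6858) → (56.4683,45.2269) → (51.1904,36.2942) → (46.3475,27.8878) → (41.9396,20.0078) → (37.9669,12.6540)

[3] `<path>` line segment, #ff00ff→cut S898 F681: (45.5146,124.2172) → (27.7629,141.4660)

[4] `<path>` cubic bezier, #ff0000→engrave S217 F2438: (87.7516,103.0372) → (79.1648,94.8574) → (67.3783,88.7872) → (54.1014,84.7165) → (41.0434,82.5352) → (29.9136,82.1331) → (22.4213,83.4001) → (20.2757,86.2261) → (25.1862,90.5011)

[5] `<path>` cubic bezier, #ff0000→engrave S217 F2438: (20.9489,64.5980) → (16.1832,69.9482) → (17.5448,68.4685) → (23.7696,61.9991) → (33.5934,52.3803) → (45.7522,41.4521) → (58.9818,31.0548) → (72.0182,23.0287) → (83.5973,19.2139)

G21
G90
G0 X64.6564 Y126.7554
M3 S217
G01 X62.6546 Y136.8194 F2438
G01 X56.9538 Y145.3512
G01 X48.4220 Y151.0520
G01 X38.3580 Y153.0538
G01 X28.2940 Y151.0520
G01 X19.7622 Y145.3512
G01 X14.0614 Y136.8194
G01 X12.0596 Y126.7554
G01 X14.0614 Y116.6914
G01 X19.7622 Y108.1596
G01 X28.2940 Y102.4588
G01 X38.3580 Y100.4570
G01 X48.4220 Y102.4588
G01 X56.9538 Y108.1596
G01 X62.6546 Y116.6914
G01 X64.6564 Y126.7554
G0 X81.9310 Y86.2205
M3 S898
G01 X74.9127 Y75.1826 F681
G01 X68.3295 Y64.6711
G01 X62.1814 Y54.6858
G01 X56.4683 Y45.2269
G01 X51.1904 Y36.2942
G01 X46.3475 Y27.8878
G01 X41.9396 Y20.0078
G01 X37.9669 Y12.6540
G0 X45.5146 Y124.2172
M3 S898
G01 X27.7629 Y141.4660 F681
G0 X87.7516 Y103.0372
M3 S217
G01 X79.1648 Y94.8574 F2438
G01 X67.3783 Y88.7872
G01 X54.1014 Y84.7165
G01 X41.0434 Y82.5352
G01 X29.9136 Y82.1331
G01 X22.4213 Y83.4001
G01 X20.2757 Y86.2261
G01 X25.1862 Y90.5011
G0 X20.9489 Y64.5980
M3 S217
G01 X16.1832 Y69.9482 F2438
G01 X17.5448 Y68.4685
G01 X23.7696 Y61.9991
G01 X33.5934 Y52.3803
G01 X45.7522 Y41.4521
G01 X58.9818 Y31.0548
G01 X72.0182 Y23.0287
G01 X83.5973 Y19.2139
M5
G0 X0.0000 Y0.0000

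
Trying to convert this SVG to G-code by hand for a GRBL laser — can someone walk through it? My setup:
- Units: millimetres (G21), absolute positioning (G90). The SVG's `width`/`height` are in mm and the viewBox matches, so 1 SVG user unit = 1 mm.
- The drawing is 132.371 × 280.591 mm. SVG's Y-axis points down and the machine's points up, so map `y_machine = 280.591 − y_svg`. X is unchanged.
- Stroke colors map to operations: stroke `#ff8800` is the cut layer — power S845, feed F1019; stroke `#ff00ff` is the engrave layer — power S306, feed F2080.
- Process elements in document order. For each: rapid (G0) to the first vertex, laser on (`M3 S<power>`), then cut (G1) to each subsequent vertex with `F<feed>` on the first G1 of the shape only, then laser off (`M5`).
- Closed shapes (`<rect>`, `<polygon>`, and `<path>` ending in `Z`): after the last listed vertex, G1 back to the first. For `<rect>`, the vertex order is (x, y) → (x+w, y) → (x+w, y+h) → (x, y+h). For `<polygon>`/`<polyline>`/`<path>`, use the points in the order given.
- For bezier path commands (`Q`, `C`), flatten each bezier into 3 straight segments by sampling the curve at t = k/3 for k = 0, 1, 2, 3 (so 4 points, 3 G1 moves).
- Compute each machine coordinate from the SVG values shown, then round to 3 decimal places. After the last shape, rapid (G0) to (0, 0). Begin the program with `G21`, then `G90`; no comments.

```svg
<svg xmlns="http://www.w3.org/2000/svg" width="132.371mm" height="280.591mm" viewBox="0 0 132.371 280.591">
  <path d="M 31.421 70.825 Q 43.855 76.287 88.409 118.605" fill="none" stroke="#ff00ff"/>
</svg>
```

Since the viewBox matches the mm dimensions, user units are millimetres directly. The only transform is the Y-flip y_m = 280.591 − y_svg.

Shape 1 is a quadratic bezier drawn with `<path>`. Its stroke #ff00ff means engrave at S306, F2080. After flipping Y the toolpath is (31.421,209.766) → (43.279,202.030) → (62.275,186.103) → (88.409,161.986).

G21
G90
G0 X31.421 Y209.766
M3 S306
G1 X43.279 Y202.030 F2080
G1 X62.275 Y186.103
G1 X88.409 Y161.986
M5
G0 X0.000 Y0.000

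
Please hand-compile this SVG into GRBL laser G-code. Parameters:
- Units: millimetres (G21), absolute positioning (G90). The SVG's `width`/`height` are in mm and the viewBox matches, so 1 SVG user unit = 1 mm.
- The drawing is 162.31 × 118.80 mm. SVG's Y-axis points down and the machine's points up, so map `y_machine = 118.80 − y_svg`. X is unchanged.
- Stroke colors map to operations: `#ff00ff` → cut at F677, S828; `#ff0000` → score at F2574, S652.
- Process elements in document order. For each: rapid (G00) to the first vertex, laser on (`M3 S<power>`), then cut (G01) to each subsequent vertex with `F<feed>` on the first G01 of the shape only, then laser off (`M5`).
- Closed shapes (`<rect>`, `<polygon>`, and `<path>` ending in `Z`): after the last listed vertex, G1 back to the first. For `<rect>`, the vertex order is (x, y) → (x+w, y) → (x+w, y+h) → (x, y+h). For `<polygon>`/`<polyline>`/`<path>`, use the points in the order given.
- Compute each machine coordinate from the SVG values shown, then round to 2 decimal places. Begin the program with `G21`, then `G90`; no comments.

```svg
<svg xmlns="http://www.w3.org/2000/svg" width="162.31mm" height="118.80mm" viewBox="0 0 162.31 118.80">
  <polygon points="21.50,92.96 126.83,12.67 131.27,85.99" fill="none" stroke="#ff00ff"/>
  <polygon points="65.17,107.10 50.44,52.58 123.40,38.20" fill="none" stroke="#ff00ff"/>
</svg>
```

1 u = 1 mm; y_m = 118.80 − y.

[1] `<polygon>` closed polygon, #ff00ff→cut S828 F677: (21.50,25.84) → (126.83,106.13) → (131.27,32.81) → (21.50,25.84) (closed)

[2] `<polygon>` closed polygon, #ff00ff→cut S828 F677: (65.17,11.70) → (50.44,66.22) → (123.40,80.60) → (65.17,11.70) (closed)

G21
G90
G00 X21.50 Y25.84
M3 S828
G01 X126.83 Y106.13 F677
G01 X131.27 Y32.81
G01 X21.50 Y25.84
M5
G00 X65.17 Y11.70
M3 S828
G01 X50.44 Y66.22 F677
G01 X123.40 Y80.60
G01 X65.17 Y11.70
M5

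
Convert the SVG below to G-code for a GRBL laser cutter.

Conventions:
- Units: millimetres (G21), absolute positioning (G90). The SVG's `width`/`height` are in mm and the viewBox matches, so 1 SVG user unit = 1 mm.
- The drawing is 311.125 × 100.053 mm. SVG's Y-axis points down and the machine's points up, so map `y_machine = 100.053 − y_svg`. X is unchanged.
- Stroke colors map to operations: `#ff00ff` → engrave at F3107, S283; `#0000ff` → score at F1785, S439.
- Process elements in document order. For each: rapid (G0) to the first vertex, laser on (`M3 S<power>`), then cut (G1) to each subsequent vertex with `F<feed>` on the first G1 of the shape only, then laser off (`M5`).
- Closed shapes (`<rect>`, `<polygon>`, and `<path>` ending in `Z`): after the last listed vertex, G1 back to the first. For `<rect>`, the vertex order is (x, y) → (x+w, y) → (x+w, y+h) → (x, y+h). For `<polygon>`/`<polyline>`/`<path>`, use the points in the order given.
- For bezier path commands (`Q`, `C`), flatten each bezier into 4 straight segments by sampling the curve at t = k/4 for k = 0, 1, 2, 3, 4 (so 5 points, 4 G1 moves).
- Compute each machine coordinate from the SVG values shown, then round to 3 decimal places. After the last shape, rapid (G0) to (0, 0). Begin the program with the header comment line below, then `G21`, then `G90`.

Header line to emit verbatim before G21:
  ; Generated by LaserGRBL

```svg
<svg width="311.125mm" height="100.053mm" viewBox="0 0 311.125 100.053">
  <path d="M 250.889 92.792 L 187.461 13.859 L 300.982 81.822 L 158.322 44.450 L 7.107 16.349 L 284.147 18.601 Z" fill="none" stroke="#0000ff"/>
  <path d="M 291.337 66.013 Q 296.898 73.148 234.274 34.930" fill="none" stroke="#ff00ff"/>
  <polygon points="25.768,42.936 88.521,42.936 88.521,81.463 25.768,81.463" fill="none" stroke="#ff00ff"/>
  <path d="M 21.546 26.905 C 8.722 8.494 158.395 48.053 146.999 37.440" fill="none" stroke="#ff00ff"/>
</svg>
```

; Generated by LaserGRBL
G21
G90
G0 X250.889 Y7.261
M3 S439
G1 X187.461 Y86.194 F1785
G1 X300.982 Y18.231
G1 X158.322 Y55.603
G1 X7.107 Y83.704
G1 X284.147 Y81.452
G1 X250.889 Y7.261
M5
G0 X291.337 Y34.040
M3 S283
G1 X289.856 Y33.307 F3107
G1 X279.852 Y38.243
G1 X261.324 Y48.849
G1 X234.274 Y65.123
M5
G0 X25.768 Y57.117
M3 S283
G1 X88.521 Y57.117 F3107
G1 X88.521 Y18.590
G1 X25.768 Y18.590
G1 X25.768 Y57.117
M5
G0 X21.546 Y73.148
M3 S283
G1 X37.340 Y77.777 F3107
G1 X83.737 Y70.805
G1 X130.401 Y62.371
G1 X146.999 Y62.613
M5
G0 X0.000 Y0.000

viewBox `0 0 311.125 100.053` with mm width/height → 1 unit = 1 mm. Flip: y_m = 100.053 − y_svg.

**Shape 1** — `<path>` closed polygon, stroke `#0000ff` → score (S439, F1785). Machine vertices: (250.889,7.261) → (187.461,86.194) → (300.982,18.231) → (158.322,55.603) → (7.107,83.704) → (284.147,81.452) → (250.889,7.261). Closed: final G1 returns to the first vertex.

**Shape 2** — `<path>` quadratic bezier, stroke `#ff00ff` → engrave (S283, F3107). Control points (SVG): P0=(291.337,66.013), P1=(296.898,73.148), P2=(234.274,34.930); sampled at t=k/4. Machine vertices: (291.337,34.040) → (289.856,33.307) → (279.852,38.243) → (261.324,48.849) → (234.274,65.123). Open path.

**Shape 3** — `<polygon>` rectangle, stroke `#ff00ff` → engrave (S283, F3107). Machine vertices: (25.768,57.117) → (88.521,57.117) → (88.521,18.590) → (25.768,18.590) → (25.768,57.117). Closed: final G1 returns to the first vertex.

**Shape 4** — `<path>` cubic bezier, stroke `#ff00ff` → engrave (S283, F3107). Control points (SVG): P0=(21.546,26.905), P1=(8.722,8.494), P2=(158.395,48.053), P3=(146.999,37.440); sampled at t=k/4. Machine vertices: (21.546,73.148) → (37.340,77.777) → (83.737,70.805) → (130.401,62.371) → (146.999,62.613). Open path.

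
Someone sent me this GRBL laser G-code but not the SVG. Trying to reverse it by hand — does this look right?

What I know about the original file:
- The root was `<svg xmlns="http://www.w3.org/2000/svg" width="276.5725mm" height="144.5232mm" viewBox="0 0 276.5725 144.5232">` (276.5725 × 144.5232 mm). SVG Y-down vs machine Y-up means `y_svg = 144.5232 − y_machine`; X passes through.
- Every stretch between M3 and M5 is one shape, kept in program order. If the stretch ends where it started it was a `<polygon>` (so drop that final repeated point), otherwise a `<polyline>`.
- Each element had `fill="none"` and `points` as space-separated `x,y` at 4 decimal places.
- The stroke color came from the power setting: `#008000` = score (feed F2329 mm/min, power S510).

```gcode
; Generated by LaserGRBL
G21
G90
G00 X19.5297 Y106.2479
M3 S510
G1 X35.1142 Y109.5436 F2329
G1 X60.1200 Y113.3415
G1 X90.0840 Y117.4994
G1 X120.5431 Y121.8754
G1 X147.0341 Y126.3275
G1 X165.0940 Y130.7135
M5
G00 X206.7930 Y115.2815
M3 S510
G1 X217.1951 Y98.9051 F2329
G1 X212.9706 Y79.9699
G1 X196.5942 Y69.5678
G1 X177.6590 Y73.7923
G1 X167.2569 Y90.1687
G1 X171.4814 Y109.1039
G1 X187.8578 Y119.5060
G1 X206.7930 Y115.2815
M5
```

Each laser-on run becomes one SVG element. Flip Y back into SVG space with y_svg = 144.5232 − y_machine. Every run uses S510, so all elements get stroke `#008000` (score).

Run 1: The run is open, so emit a `<polyline>` with points (Y-flipped): 19.5297,38.2753 35.1142,34.9796 60.1200,31.1817 90.0840,27.0238 120.5431,22.6478 147.0341,18.1957 165.0940,13.8097.

Run 2: The run returns to its start, so emit a `<polygon>` with points (Y-flipped): 206.7930,29.2417 217.1951,45.6181 212.9706,64.5533 196.5942,74.9554 177.6590,70.7309 167.2569,54.3545 171.4814,35.4193 187.8578,25.0172.

<svg xmlns="http://www.w3.org/2000/svg" width="276.5725mm" height="144.5232mm" viewBox="0 0 276.5725 144.5232">
  <polyline points="19.5297,38.2753 35.1142,34.9796 60.1200,31.1817 90.0840,27.0238 120.5431,22.6478 147.0341,18.1957 165.0940,13.8097" fill="none" stroke="#008000"/>
  <polygon points="206.7930,29.2417 217.1951,45.6181 212.9706,64.5533 196.5942,74.9554 177.6590,70.7309 167.2569,54.3545 171.4814,35.4193 187.8578,25.0172" fill="none" stroke="#008000"/>
</svg>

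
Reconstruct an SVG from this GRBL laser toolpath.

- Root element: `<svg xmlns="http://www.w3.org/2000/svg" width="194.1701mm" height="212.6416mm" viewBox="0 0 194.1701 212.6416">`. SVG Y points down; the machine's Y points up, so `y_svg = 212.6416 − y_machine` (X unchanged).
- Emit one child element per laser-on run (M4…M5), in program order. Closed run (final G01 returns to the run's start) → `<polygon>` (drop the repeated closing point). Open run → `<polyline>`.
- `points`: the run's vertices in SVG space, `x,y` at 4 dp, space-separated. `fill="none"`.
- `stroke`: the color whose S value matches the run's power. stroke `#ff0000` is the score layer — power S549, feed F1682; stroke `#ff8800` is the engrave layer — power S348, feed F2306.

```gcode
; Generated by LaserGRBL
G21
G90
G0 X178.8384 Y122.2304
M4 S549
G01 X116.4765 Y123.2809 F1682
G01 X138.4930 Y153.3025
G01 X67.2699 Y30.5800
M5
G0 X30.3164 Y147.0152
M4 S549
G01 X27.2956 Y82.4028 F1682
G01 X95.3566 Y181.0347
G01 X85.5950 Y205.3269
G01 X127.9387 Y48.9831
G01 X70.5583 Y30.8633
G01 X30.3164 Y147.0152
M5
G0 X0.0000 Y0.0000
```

<svg xmlns="http://www.w3.org/2000/svg" width="194.1701mm" height="212.6416mm" viewBox="0 0 194.1701 212.6416">
  <polyline points="178.8384,90.4112 116.4765,89.3607 138.4930,59.3391 67.2699,182.0616" fill="none" stroke="#ff0000"/>
  <polygon points="30.3164,65.6264 27.2956,130.2388 95.3566,31.6069 85.5950,7.3147 127.9387,163.6585 70.5583,181.7783" fill="none" stroke="#ff0000"/>
</svg>

y_svg = 212.6416 − y_m. Every run uses S549, so all elements get stroke `#ff0000` (score).

[1] open run; points: 178.8384,90.4112 116.4765,89.3607 138.4930,59.3391 67.2699,182.0616

[2] closed run; points: 30.3164,65.6264 27.2956,130.2388 95.3566,31.6069 85.5950,7.3147 127.9387,163.6585 70.5583,181.7783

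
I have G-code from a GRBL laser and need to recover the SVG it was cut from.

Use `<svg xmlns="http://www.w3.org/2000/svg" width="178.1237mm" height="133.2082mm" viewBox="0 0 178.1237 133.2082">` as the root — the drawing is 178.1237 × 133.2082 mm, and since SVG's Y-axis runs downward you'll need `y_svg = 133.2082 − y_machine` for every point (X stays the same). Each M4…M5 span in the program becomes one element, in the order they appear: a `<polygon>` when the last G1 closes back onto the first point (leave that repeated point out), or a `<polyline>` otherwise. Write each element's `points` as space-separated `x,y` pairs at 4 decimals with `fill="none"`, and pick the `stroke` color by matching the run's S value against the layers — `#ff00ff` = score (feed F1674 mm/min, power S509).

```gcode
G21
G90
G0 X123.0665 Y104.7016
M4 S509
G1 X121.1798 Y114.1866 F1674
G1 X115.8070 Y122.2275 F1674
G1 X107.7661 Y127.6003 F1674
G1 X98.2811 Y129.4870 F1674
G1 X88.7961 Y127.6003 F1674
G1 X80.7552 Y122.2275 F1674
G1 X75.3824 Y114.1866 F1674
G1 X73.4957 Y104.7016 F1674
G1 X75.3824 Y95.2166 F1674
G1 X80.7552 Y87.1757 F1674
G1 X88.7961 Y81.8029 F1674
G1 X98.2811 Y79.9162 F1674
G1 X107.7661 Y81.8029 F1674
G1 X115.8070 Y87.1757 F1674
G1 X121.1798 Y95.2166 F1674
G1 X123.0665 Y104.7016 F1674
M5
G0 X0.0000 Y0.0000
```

<svg xmlns="http://www.w3.org/2000/svg" width="178.1237mm" height="133.2082mm" viewBox="0 0 178.1237 133.2082">
  <polygon points="123.0665,28.5066 121.1798,19.0216 115.8070,10.9807 107.7661,5.6079 98.2811,3.7212 88.7961,5.6079 80.7552,10.9807 75.3824,19.0216 73.4957,28.5066 75.3824,37.9916 80.7552,46.0325 88.7961,51.4053 98.2811,53.2920 107.7661,51.4053 115.8070,46.0325 121.1798,37.9916" fill="none" stroke="#ff00ff"/>
</svg>

Each laser-on run becomes one SVG element. Flip Y back into SVG space with y_svg = 133.2082 − y_machine. Every run uses S509, so all elements get stroke `#ff00ff` (score).

Run 1: The run returns to its start, so emit a `<polygon>` with points (Y-flipped): 123.0665,28.5066 121.1798,19.0216 115.8070,10.9807 107.7661,5.6079 98.2811,3.7212 88.7961,5.6079 80.7552,10.9807 75.3824,19.0216 73.4957,28.5066 75.3824,37.9916 80.7552,46.0325 88.7961,51.4053 98.2811,53.2920 107.7661,51.4053 115.8070,46.0325 121.1798,37.9916.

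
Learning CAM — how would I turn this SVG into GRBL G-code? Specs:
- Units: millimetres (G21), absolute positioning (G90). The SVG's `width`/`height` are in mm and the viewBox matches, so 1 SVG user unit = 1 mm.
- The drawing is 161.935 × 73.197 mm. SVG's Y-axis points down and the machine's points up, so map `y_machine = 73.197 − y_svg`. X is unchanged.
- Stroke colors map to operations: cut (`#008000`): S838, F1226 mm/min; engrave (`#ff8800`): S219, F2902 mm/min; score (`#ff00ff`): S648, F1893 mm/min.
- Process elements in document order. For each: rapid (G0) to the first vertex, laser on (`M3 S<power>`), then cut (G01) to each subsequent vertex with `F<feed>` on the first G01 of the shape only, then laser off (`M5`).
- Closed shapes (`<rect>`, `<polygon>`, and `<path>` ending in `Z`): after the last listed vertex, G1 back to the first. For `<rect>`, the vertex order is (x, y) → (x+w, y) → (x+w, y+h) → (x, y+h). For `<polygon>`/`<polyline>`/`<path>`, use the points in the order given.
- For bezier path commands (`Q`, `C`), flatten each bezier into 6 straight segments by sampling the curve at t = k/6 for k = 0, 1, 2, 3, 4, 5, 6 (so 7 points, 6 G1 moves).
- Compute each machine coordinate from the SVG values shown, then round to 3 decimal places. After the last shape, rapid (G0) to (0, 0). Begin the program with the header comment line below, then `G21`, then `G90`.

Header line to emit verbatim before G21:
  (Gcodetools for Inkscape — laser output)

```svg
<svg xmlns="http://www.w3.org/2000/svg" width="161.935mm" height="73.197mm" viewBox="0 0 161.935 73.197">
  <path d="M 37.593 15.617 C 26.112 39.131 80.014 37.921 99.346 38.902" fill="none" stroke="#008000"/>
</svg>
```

Since the viewBox matches the mm dimensions, user units are millimetres directly. The only transform is the Y-flip y_m = 73.197 − y_svg.

Shape 1 is a cubic bezier drawn with `<path>`. Its stroke #008000 means cut at S838, F1226. After flipping Y the toolpath is (37.593,57.580) → (36.838,47.759) → (44.204,41.310) → (56.915,37.488) → (72.193,35.543) → (87.262,34.728) → (99.346,34.295).

(Gcodetools for Inkscape — laser output)
G21
G90
G0 X37.593 Y57.580
M3 S838
G01 X36.838 Y47.759 F1226
G01 X44.204 Y41.310
G01 X56.915 Y37.488
G01 X72.193 Y35.543
G01 X87.262 Y34.728
G01 X99.346 Y34.295
M5
G0 X0.000 Y0.000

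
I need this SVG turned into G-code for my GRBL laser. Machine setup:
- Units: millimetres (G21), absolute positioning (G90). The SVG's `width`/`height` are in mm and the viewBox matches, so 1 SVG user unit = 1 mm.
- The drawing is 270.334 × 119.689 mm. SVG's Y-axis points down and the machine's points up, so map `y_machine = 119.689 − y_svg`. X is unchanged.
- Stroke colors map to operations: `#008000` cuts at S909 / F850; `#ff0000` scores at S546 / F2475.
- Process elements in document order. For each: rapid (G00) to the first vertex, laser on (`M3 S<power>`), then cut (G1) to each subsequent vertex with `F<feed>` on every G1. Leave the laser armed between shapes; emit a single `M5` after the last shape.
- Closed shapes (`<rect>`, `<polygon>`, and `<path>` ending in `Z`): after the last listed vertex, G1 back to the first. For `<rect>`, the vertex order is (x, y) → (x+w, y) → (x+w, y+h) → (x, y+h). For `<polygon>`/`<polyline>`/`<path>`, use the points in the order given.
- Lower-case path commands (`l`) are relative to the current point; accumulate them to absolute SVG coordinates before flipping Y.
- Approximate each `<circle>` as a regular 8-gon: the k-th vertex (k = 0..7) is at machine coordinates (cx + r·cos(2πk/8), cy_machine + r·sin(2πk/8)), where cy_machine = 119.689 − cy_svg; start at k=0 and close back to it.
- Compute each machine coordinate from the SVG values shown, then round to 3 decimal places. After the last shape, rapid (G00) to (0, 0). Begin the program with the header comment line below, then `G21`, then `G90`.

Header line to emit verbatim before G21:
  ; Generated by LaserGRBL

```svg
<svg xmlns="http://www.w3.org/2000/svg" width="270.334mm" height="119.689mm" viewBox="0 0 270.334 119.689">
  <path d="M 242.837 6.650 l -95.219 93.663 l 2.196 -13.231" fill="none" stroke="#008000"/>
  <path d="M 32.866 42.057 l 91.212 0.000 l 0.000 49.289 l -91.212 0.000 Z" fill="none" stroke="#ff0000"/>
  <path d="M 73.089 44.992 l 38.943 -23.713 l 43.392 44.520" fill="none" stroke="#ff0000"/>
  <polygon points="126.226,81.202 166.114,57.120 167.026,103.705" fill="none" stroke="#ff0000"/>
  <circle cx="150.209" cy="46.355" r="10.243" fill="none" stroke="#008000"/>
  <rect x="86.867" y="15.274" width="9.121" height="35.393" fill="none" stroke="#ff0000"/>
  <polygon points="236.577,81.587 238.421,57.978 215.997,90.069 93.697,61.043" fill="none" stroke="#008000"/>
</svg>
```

viewBox `0 0 270.334 119.689` with mm width/height → 1 unit = 1 mm. Flip: y_m = 119.689 − y_svg.

**Shape 1** — `<path>` open polyline, stroke `#008000` → cut (S909, F850). Machine vertices: (242.837,113.039) → (147.618,19.376) → (149.814,32.607). Open path.

**Shape 2** — `<path>` rectangle, stroke `#ff0000` → score (S546, F2475). Machine vertices: (32.866,77.632) → (124.078,77.632) → (124.078,28.343) → (32.866,28.343) → (32.866,77.632). Closed: final G1 returns to the first vertex.

**Shape 3** — `<path>` open polyline, stroke `#ff0000` → score (S546, F2475). Machine vertices: (73.089,74.697) → (112.032,98.410) → (155.424,53.890). Open path.

**Shape 4** — `<polygon>` regular polygon, stroke `#ff0000` → score (S546, F2475). Machine vertices: (126.226,38.487) → (166.114,62.569) → (167.026,15.984) → (126.226,38.487). Closed: final G1 returns to the first vertex.

**Shape 5** — `<circle>` circle, stroke `#008000` → cut (S909, F850). Machine vertices: (160.452,73.334) → (157.452,80.577) → (150.209,83.577) → (142.966,80.577) → (139.966,73.334) → (142.966,66.091) → (150.209,63.091) → (157.452,66.091) → (160.452,73.334). Closed: final G1 returns to the first vertex.

**Shape 6** — `<rect>` rectangle, stroke `#ff0000` → score (S546, F2475). Machine vertices: (86.867,104.415) → (95.988,104.415) → (95.988,69.022) → (86.867,69.022) → (86.867,104.415). Closed: final G1 returns to the first vertex.

**Shape 7** — `<polygon>` closed polygon, stroke `#008000` → cut (S909, F850). Machine vertices: (236.577,38.102) → (238.421,61.711) → (215.997,29.620) → (93.697,58.646) → (236.577,38.102). Closed: final G1 returns to the first vertex.

; Generated by LaserGRBL
G21
G90
G00 X242.837 Y113.039
M3 S909
G1 X147.618 Y19.376 F850
G1 X149.814 Y32.607 F850
G00 X32.866 Y77.632
M3 S546
G1 X124.078 Y77.632 F2475
G1 X124.078 Y28.343 F2475
G1 X32.866 Y28.343 F2475
G1 X32.866 Y77.632 F2475
G00 X73.089 Y74.697
M3 S546
G1 X112.032 Y98.410 F2475
G1 X155.424 Y53.890 F2475
G00 X126.226 Y38.487
M3 S546
G1 X166.114 Y62.569 F2475
G1 X167.026 Y15.984 F2475
G1 X126.226 Y38.487 F2475
G00 X160.452 Y73.334
M3 S909
G1 X157.452 Y80.577 F850
G1 X150.209 Y83.577 F850
G1 X142.966 Y80.577 F850
G1 X139.966 Y73.334 F850
G1 X142.966 Y66.091 F850
G1 X150.209 Y63.091 F850
G1 X157.452 Y66.091 F850
G1 X160.452 Y73.334 F850
G00 X86.867 Y104.415
M3 S546
G1 X95.988 Y104.415 F2475
G1 X95.988 Y69.022 F2475
G1 X86.867 Y69.022 F2475
G1 X86.867 Y104.415 F2475
G00 X236.577 Y38.102
M3 S909
G1 X238.421 Y61.711 F850
G1 X215.997 Y29.620 F850
G1 X93.697 Y58.646 F850
G1 X236.577 Y38.102 F850
M5
G00 X0.000 Y0.000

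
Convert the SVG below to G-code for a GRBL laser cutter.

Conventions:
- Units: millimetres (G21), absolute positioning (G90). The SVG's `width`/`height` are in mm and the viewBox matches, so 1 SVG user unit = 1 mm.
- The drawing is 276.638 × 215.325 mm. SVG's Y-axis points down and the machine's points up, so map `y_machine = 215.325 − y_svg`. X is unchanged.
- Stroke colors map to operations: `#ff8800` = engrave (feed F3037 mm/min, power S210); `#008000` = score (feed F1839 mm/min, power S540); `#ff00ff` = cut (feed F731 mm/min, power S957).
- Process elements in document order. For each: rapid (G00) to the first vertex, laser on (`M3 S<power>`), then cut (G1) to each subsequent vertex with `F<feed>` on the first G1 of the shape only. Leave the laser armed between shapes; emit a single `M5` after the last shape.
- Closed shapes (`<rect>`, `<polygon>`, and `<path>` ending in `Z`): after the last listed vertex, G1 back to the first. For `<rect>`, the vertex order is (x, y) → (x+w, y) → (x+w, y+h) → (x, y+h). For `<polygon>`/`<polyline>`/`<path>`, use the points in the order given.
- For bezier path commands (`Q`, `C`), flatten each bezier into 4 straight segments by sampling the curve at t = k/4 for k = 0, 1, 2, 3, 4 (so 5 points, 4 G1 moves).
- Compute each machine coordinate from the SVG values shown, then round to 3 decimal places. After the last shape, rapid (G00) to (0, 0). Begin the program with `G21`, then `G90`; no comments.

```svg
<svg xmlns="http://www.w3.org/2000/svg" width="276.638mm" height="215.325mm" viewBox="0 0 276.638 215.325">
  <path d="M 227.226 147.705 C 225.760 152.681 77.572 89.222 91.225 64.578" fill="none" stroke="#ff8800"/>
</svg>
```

Since the viewBox matches the mm dimensions, user units are millimetres directly. The only transform is the Y-flip y_m = 215.325 − y_svg.

Shape 1 is a cubic bezier drawn with `<path>`. Its stroke #ff8800 means engrave at S210, F3037. After flipping Y the toolpath is (227.226,67.620) → (203.437,75.044) → (153.556,98.076) → (106.509,126.662) → (91.225,150.747).

G21
G90
G00 X227.226 Y67.620
M3 S210
G1 X203.437 Y75.044 F3037
G1 X153.556 Y98.076
G1 X106.509 Y126.662
G1 X91.225 Y150.747
M5
G00 X0.000 Y0.000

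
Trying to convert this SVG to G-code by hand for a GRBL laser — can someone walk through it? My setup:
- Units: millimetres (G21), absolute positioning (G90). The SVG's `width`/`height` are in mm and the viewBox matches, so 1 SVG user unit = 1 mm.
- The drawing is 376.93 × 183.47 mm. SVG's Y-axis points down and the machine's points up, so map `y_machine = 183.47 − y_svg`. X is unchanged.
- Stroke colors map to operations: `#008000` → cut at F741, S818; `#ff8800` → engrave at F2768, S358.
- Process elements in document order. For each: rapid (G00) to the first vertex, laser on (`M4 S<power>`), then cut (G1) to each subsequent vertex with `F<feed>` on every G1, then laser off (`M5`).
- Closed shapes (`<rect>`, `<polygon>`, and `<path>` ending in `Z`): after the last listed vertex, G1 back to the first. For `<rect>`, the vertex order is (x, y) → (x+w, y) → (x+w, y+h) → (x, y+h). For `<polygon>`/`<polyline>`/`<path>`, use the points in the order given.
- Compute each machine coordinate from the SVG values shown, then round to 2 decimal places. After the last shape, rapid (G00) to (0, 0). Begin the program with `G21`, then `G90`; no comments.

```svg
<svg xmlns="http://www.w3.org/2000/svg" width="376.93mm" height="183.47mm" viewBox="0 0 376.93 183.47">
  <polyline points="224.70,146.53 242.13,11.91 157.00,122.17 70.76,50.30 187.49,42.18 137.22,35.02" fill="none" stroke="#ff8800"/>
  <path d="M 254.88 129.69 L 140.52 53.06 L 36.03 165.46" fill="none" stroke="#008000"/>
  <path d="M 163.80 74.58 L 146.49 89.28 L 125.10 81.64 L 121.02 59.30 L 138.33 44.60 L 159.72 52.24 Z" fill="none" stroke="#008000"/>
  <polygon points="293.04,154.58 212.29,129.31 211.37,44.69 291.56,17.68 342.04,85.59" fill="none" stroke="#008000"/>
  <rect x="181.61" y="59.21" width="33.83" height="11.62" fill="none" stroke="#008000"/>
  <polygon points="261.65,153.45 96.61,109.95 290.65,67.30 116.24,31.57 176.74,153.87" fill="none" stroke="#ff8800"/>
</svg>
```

1 u = 1 mm; y_m = 183.47 − y.

[1] `<polyline>` open polyline, #ff8800→engrave S358 F2768: (224.70,36.94) → (242.13,171.56) → (157.00,61.30) → (70.76,133.17) → (187.49,141.29) → (137.22,148.45)

[2] `<path>` open polyline, #008000→cut S818 F741: (254.88,53.78) → (140.52,130.41) → (36.03,18.01)

[3] `<path>` regular polygon, #008000→cut S818 F741: (163.80,108.89) → (146.49,94.19) → (125.10,101.83) → (121.02,124.17) → (138.33,138.87) → (159.72,131.23) → (163.80,108.89) (closed)

[4] `<polygon>` regular polygon, #008000→cut S818 F741: (293.04,28.89) → (212.29,54.16) → (211.37,138.78) → (291.56,165.79) → (342.04,97.88) → (293.04,28.89) (closed)

[5] `<rect>` rectangle, #008000→cut S818 F741: (181.61,124.26) → (215.44,124.26) → (215.44,112.64) → (181.61,112.64) → (181.61,124.26) (closed)

[6] `<polygon>` closed polygon, #ff8800→engrave S358 F2768: (261.65,30.02) → (96.61,73.52) → (290.65,116.17) → (116.24,151.90) → (176.74,29.60) → (261.65,30.02) (closed)

G21
G90
G00 X224.70 Y36.94
M4 S358
G1 X242.13 Y171.56 F2768
G1 X157.00 Y61.30 F2768
G1 X70.76 Y133.17 F2768
G1 X187.49 Y141.29 F2768
G1 X137.22 Y148.45 F2768
M5
G00 X254.88 Y53.78
M4 S818
G1 X140.52 Y130.41 F741
G1 X36.03 Y18.01 F741
M5
G00 X163.80 Y108.89
M4 S818
G1 X146.49 Y94.19 F741
G1 X125.10 Y101.83 F741
G1 X121.02 Y124.17 F741
G1 X138.33 Y138.87 F741
G1 X159.72 Y131.23 F741
G1 X163.80 Y108.89 F741
M5
G00 X293.04 Y28.89
M4 S818
G1 X212.29 Y54.16 F741
G1 X211.37 Y138.78 F741
G1 X291.56 Y165.79 F741
G1 X342.04 Y97.88 F741
G1 X293.04 Y28.89 F741
M5
G00 X181.61 Y124.26
M4 S818
G1 X215.44 Y124.26 F741
G1 X215.44 Y112.64 F741
G1 X181.61 Y112.64 F741
G1 X181.61 Y124.26 F741
M5
G00 X261.65 Y30.02
M4 S358
G1 X96.61 Y73.52 F2768
G1 X290.65 Y116.17 F2768
G1 X116.24 Y151.90 F2768
G1 X176.74 Y29.60 F2768
G1 X261.65 Y30.02 F2768
M5
G00 X0.00 Y0.00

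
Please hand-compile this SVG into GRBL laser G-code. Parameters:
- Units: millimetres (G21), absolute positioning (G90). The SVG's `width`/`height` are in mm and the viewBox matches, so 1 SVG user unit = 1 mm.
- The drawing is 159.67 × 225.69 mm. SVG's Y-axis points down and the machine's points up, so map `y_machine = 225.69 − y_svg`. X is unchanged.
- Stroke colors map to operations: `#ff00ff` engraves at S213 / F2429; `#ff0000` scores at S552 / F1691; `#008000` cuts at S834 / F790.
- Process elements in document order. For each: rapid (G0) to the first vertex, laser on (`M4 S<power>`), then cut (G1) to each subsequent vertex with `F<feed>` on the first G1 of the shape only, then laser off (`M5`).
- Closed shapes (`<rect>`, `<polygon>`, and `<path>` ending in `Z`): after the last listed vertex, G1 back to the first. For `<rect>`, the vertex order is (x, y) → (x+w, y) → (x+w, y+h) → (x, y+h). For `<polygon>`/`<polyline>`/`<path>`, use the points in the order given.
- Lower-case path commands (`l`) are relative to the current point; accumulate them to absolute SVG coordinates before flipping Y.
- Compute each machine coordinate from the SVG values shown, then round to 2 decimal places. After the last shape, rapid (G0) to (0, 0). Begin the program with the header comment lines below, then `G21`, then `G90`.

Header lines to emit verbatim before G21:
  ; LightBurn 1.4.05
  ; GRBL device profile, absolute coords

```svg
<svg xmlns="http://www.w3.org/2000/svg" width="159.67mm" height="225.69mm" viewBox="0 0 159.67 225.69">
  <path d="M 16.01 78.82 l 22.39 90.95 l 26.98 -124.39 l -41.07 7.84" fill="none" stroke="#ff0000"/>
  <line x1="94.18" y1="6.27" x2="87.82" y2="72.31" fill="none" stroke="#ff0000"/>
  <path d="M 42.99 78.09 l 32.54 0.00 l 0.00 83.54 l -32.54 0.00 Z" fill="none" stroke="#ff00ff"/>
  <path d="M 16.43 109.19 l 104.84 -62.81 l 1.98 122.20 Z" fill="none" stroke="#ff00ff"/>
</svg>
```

1 u = 1 mm; y_m = 225.69 − y.

[1] `<path>` open polyline, #ff0000→score S552 F1691: (16.01,146.87) → (38.40,55.92) → (65.38,180.31) → (24.31,172.47)

[2] `<line>` line segment, #ff0000→score S552 F1691: (94.18,219.42) → (87.82,153.38)

[3] `<path>` rectangle, #ff00ff→engrave S213 F2429: (42.99,147.60) → (75.53,147.60) → (75.53,64.06) → (42.99,64.06) → (42.99,147.60) (closed)

[4] `<path>` regular polygon, #ff00ff→engrave S213 F2429: (16.43,116.50) → (121.27,179.31) → (123.25,57.11) → (16.43,116.50) (closed)

; LightBurn 1.4.05
; GRBL device profile, absolute coords
G21
G90
G0 X16.01 Y146.87
M4 S552
G1 X38.40 Y55.92 F1691
G1 X65.38 Y180.31
G1 X24.31 Y172.47
M5
G0 X94.18 Y219.42
M4 S552
G1 X87.82 Y153.38 F1691
M5
G0 X42.99 Y147.60
M4 S213
G1 X75.53 Y147.60 F2429
G1 X75.53 Y64.06
G1 X42.99 Y64.06
G1 X42.99 Y147.60
M5
G0 X16.43 Y116.50
M4 S213
G1 X121.27 Y179.31 F2429
G1 X123.25 Y57.11
G1 X16.43 Y116.50
M5
G0 X0.00 Y0.00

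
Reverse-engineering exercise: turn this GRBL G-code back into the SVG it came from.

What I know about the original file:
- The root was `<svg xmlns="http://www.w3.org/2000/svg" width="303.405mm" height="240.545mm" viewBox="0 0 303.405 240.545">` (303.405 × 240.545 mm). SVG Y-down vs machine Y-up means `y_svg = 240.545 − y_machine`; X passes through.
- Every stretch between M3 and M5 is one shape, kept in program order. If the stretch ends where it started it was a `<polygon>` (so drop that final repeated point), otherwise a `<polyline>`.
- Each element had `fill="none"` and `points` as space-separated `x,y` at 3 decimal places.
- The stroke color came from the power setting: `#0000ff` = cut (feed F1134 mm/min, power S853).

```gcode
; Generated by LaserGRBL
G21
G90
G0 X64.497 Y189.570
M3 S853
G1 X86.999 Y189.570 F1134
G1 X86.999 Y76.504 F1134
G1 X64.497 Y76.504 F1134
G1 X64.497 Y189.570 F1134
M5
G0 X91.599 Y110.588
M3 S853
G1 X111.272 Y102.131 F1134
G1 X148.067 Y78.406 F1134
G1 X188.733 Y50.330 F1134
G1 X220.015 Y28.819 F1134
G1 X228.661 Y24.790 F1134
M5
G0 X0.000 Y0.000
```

<svg xmlns="http://www.w3.org/2000/svg" width="303.405mm" height="240.545mm" viewBox="0 0 303.405 240.545">
  <polygon points="64.497,50.975 86.999,50.975 86.999,164.041 64.497,164.041" fill="none" stroke="#0000ff"/>
  <polyline points="91.599,129.957 111.272,138.414 148.067,162.139 188.733,190.215 220.015,211.726 228.661,215.755" fill="none" stroke="#0000ff"/>
</svg>

Machine Y-up, SVG Y-down with viewBox height 240.545, so y_svg = 240.545 − y_machine; X carries over. Every run uses S853, so all elements get stroke `#0000ff` (cut).

Run 1: The run returns to its start, so emit a `<polygon>` with points (Y-flipped): 64.497,50.975 86.999,50.975 86.999,164.041 64.497,164.041.

Run 2: The run is open, so emit a `<polyline>` with points (Y-flipped): 91.599,129.957 111.272,138.414 148.067,162.139 188.733,190.215 220.015,211.726 228.661,215.755.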